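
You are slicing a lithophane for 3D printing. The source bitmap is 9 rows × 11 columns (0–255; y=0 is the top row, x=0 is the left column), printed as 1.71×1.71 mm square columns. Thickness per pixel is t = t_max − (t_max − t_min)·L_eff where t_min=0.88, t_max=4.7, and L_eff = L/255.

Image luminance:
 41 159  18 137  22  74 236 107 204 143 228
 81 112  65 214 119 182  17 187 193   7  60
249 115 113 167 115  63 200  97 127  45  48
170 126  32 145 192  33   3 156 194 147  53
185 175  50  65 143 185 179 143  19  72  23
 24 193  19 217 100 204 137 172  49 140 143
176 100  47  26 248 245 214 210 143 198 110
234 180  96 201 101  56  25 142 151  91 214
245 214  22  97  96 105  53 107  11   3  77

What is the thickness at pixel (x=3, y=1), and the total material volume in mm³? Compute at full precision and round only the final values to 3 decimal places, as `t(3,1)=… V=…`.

span = t_max - t_min = 4.7 - 0.88 = 3.820
L(3,1) = 214, L_eff = 214/255 = 0.839216
t(3,1) = 4.7 - 3.820·0.839216 = 1.494
Σt over all 9·11 pixels = 1813507/6375 ≈ 284.4716863
V = pitch²·Σt = 1.71²·1813507/6375 = 831.824

t(3,1)=1.494 V=831.824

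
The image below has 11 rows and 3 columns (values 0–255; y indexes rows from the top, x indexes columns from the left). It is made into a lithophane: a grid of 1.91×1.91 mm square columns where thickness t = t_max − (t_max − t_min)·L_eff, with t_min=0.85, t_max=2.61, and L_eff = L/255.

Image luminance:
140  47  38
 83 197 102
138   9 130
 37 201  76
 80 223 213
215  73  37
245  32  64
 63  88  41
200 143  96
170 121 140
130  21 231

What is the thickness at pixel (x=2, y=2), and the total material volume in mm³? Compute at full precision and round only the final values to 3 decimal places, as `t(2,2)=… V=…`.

span = t_max - t_min = 2.61 - 0.85 = 1.760
L(2,2) = 130, L_eff = 130/255 = 0.509804
t(2,2) = 2.61 - 1.760·0.509804 = 1.713
Σt over all 11·3 pixels = 1523291/25500 ≈ 59.7369020
V = pitch²·Σt = 1.91²·1523291/25500 = 217.926

t(2,2)=1.713 V=217.926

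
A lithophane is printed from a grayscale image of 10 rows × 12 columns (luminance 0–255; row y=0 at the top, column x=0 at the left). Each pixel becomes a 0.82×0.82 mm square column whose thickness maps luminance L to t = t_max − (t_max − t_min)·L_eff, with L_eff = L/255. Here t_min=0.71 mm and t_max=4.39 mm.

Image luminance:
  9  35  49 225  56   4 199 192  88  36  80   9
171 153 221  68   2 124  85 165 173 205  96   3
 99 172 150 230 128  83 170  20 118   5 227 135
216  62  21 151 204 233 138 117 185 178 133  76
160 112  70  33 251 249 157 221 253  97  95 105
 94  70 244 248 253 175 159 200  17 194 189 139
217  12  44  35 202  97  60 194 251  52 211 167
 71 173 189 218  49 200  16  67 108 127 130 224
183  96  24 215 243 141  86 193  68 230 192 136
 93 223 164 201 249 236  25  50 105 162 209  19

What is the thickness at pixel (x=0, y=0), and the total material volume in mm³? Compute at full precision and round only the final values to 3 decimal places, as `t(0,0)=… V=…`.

span = t_max - t_min = 4.39 - 0.71 = 3.680
L(0,0) = 9, L_eff = 9/255 = 0.035294
t(0,0) = 4.39 - 3.680·0.035294 = 4.260
Σt over all 10·12 pixels = 1873378/6375 ≈ 293.8632157
V = pitch²·Σt = 0.82²·1873378/6375 = 197.594

t(0,0)=4.260 V=197.594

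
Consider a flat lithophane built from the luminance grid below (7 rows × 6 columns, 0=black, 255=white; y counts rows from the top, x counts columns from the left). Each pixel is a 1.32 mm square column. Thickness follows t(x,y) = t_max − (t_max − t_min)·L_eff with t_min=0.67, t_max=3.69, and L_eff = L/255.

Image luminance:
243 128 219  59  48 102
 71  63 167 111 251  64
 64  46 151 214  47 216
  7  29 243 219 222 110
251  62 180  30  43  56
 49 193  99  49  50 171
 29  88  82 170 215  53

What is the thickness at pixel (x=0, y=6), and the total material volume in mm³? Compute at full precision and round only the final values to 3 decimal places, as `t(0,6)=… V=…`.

t(0,6)=3.347 V=167.603

span = t_max - t_min = 3.69 - 0.67 = 3.020
L(0,6) = 29, L_eff = 29/255 = 0.113725
t(0,6) = 3.69 - 3.020·0.113725 = 3.347
Σt over all 7·6 pixels = 72143/750 ≈ 96.1906667
V = pitch²·Σt = 1.32²·72143/750 = 167.603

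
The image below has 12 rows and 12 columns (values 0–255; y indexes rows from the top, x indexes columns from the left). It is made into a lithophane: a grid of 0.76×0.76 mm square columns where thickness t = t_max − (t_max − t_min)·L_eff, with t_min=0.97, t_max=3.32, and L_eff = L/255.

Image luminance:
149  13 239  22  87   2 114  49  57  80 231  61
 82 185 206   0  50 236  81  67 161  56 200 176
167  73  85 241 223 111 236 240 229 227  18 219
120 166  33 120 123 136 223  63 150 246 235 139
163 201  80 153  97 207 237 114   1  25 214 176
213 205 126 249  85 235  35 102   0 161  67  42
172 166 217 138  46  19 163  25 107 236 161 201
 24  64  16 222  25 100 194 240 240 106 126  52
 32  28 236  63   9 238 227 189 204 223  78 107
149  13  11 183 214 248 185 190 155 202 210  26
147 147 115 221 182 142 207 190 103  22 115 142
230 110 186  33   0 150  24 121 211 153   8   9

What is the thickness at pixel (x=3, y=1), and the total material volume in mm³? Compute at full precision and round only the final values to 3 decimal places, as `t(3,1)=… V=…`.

span = t_max - t_min = 3.32 - 0.97 = 2.350
L(3,1) = 0, L_eff = 0/255 = 0.000000
t(3,1) = 3.32 - 2.350·0.000000 = 3.320
Σt over all 12·12 pixels = 1542247/5100 ≈ 302.4013725
V = pitch²·Σt = 0.76²·1542247/5100 = 174.667

t(3,1)=3.320 V=174.667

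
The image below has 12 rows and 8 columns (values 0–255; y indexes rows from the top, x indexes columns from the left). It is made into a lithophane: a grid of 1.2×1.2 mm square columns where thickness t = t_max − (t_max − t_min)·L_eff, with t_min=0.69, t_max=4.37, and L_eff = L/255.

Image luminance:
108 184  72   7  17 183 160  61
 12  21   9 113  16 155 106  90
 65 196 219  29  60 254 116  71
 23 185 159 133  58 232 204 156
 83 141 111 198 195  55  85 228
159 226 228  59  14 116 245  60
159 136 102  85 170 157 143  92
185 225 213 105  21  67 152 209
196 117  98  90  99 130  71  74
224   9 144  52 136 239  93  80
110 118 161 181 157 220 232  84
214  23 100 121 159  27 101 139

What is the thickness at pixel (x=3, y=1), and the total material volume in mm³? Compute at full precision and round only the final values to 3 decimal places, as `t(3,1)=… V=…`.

span = t_max - t_min = 4.37 - 0.69 = 3.680
L(3,1) = 113, L_eff = 113/255 = 0.443137
t(3,1) = 4.37 - 3.680·0.443137 = 2.739
Σt over all 12·8 pixels = 1579916/6375 ≈ 247.8299608
V = pitch²·Σt = 1.2²·1579916/6375 = 356.875

t(3,1)=2.739 V=356.875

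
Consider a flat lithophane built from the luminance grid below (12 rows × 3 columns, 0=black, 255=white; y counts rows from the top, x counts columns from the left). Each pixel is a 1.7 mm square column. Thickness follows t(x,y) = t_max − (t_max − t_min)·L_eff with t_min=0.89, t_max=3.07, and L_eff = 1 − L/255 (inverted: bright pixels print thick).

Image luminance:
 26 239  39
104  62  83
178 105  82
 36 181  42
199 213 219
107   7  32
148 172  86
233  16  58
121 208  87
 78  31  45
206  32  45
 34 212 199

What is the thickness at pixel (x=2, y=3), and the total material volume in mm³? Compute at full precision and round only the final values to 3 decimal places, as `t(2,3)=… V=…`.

t(2,3)=1.249 V=190.558

span = t_max - t_min = 3.07 - 0.89 = 2.180
L(2,3) = 42, L_eff = 1 - 42/255 = 0.835294 (inverted)
t(2,3) = 3.07 - 2.180·0.835294 = 1.249
Σt over all 12·3 pixels = 168139/2550 ≈ 65.9368627
V = pitch²·Σt = 1.7²·168139/2550 = 190.558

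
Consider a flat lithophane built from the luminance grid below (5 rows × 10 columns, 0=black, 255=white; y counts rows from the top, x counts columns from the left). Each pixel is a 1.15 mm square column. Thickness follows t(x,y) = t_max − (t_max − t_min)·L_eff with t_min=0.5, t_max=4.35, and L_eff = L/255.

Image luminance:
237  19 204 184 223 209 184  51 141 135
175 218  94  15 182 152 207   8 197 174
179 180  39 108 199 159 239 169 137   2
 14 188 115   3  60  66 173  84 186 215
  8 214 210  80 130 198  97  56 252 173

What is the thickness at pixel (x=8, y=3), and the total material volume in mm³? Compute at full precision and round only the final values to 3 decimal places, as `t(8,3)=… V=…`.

span = t_max - t_min = 4.35 - 0.5 = 3.850
L(8,3) = 186, L_eff = 186/255 = 0.729412
t(8,3) = 4.35 - 3.850·0.729412 = 1.542
Σt over all 5·10 pixels = 47893/425 ≈ 112.6894118
V = pitch²·Σt = 1.15²·47893/425 = 149.032

t(8,3)=1.542 V=149.032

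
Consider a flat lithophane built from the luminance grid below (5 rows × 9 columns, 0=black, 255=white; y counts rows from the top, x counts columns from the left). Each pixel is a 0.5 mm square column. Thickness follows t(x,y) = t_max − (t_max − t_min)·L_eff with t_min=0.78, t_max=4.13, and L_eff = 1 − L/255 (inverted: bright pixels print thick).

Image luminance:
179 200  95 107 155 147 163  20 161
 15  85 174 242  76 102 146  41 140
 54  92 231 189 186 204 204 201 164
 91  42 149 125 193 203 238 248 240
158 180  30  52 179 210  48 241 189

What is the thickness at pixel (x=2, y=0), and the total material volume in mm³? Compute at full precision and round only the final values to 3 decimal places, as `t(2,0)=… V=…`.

t(2,0)=2.028 V=30.415

span = t_max - t_min = 4.13 - 0.78 = 3.350
L(2,0) = 95, L_eff = 1 - 95/255 = 0.627451 (inverted)
t(2,0) = 4.13 - 3.350·0.627451 = 2.028
Σt over all 5·9 pixels = 620473/5100 ≈ 121.6613725
V = pitch²·Σt = 0.5²·620473/5100 = 30.415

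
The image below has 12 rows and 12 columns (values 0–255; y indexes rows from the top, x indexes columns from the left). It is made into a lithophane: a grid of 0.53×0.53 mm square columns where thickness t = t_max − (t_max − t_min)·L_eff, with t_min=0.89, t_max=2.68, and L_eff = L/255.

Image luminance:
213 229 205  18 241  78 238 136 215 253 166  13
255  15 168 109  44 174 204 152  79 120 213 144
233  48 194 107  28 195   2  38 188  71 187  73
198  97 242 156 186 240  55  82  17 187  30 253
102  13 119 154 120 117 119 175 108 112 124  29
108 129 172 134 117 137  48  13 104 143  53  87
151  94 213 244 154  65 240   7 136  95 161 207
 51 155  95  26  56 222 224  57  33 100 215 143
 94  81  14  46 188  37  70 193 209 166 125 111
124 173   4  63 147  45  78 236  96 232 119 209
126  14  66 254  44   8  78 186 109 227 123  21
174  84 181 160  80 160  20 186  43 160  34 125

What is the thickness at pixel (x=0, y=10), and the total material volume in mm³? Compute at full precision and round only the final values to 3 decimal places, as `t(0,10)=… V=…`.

span = t_max - t_min = 2.68 - 0.89 = 1.790
L(0,10) = 126, L_eff = 126/255 = 0.494118
t(0,10) = 2.68 - 1.790·0.494118 = 1.796
Σt over all 12·12 pixels = 6620213/25500 ≈ 259.6161961
V = pitch²·Σt = 0.53²·6620213/25500 = 72.926

t(0,10)=1.796 V=72.926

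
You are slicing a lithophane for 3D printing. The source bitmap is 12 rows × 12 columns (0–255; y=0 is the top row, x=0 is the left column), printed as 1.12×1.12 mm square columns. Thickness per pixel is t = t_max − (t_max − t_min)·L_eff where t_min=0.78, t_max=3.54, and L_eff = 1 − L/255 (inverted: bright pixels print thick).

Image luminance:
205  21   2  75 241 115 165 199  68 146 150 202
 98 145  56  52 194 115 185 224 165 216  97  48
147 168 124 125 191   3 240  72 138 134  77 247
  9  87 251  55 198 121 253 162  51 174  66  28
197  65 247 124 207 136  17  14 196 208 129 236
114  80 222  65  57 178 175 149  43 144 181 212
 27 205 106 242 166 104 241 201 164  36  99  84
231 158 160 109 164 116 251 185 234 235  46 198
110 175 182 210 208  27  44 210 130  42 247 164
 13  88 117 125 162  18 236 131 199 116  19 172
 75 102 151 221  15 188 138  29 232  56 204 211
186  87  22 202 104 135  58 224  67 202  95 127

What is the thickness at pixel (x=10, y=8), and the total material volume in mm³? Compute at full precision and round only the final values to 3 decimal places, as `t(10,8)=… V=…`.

span = t_max - t_min = 3.54 - 0.78 = 2.760
L(10,8) = 247, L_eff = 1 - 247/255 = 0.031373 (inverted)
t(10,8) = 3.54 - 2.760·0.031373 = 3.453
Σt over all 12·12 pixels = 692677/2125 ≈ 325.9656471
V = pitch²·Σt = 1.12²·692677/2125 = 408.891

t(10,8)=3.453 V=408.891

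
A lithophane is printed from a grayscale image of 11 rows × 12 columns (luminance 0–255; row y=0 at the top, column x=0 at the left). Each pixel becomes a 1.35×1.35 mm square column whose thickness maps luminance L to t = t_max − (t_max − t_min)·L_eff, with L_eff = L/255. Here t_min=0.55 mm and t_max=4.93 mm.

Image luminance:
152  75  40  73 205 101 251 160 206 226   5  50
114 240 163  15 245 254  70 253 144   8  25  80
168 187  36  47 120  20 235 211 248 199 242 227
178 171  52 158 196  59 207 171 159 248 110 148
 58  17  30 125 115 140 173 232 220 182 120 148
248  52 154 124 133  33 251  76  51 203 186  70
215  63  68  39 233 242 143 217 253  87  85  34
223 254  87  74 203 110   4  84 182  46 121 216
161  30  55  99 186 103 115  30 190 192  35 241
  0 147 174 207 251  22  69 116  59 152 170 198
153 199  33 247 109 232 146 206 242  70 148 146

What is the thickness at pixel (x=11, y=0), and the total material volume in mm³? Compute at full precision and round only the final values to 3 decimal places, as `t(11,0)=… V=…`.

t(11,0)=4.071 V=612.863

span = t_max - t_min = 4.93 - 0.55 = 4.380
L(11,0) = 50, L_eff = 50/255 = 0.196078
t(11,0) = 4.93 - 4.380·0.196078 = 4.071
Σt over all 11·12 pixels = 336.276
V = pitch²·Σt = 1.35²·336.276 = 612.863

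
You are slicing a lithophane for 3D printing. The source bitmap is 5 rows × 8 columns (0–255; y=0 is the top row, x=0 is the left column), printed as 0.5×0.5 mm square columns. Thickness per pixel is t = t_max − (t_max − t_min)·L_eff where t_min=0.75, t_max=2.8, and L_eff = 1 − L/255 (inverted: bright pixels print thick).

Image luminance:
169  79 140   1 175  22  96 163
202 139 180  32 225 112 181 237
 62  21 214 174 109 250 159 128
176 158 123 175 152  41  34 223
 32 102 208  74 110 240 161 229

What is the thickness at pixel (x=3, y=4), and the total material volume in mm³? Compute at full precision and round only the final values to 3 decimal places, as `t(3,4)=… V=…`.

span = t_max - t_min = 2.8 - 0.75 = 2.050
L(3,4) = 74, L_eff = 1 - 74/255 = 0.709804 (inverted)
t(3,4) = 2.8 - 2.050·0.709804 = 1.345
Σt over all 5·8 pixels = 74.28
V = pitch²·Σt = 0.5²·74.28 = 18.570

t(3,4)=1.345 V=18.570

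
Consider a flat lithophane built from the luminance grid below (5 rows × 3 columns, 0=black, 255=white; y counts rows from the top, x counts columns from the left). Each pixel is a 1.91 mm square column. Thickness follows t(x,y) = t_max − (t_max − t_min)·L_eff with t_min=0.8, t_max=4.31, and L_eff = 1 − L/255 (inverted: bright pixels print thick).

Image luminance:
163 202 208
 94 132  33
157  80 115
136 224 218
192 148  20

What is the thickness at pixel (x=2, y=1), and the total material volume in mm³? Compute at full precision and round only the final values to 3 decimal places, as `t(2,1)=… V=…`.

t(2,1)=1.254 V=150.333

span = t_max - t_min = 4.31 - 0.8 = 3.510
L(2,1) = 33, L_eff = 1 - 33/255 = 0.870588 (inverted)
t(2,1) = 4.31 - 3.510·0.870588 = 1.254
Σt over all 5·3 pixels = 175137/4250 ≈ 41.2087059
V = pitch²·Σt = 1.91²·175137/4250 = 150.333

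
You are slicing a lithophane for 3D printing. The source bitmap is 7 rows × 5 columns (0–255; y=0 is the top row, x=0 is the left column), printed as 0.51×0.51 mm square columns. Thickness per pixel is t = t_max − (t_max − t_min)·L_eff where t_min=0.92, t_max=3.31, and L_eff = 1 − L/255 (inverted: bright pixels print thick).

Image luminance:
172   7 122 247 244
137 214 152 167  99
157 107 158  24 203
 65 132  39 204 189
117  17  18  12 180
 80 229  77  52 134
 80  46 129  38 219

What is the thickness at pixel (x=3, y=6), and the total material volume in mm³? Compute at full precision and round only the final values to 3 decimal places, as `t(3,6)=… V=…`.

span = t_max - t_min = 3.31 - 0.92 = 2.390
L(3,6) = 38, L_eff = 1 - 38/255 = 0.850980 (inverted)
t(3,6) = 3.31 - 2.390·0.850980 = 1.276
Σt over all 7·5 pixels = 108289/1500 ≈ 72.1926667
V = pitch²·Σt = 0.51²·108289/1500 = 18.777

t(3,6)=1.276 V=18.777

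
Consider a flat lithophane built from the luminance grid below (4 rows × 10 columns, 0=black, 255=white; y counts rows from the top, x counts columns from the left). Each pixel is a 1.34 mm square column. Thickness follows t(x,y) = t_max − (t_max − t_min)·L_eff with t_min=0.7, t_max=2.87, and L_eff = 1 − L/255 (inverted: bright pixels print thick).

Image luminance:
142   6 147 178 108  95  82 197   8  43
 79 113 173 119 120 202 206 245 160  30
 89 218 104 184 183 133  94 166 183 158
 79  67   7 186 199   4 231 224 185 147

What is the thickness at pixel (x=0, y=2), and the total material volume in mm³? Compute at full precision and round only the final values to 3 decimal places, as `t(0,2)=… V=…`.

span = t_max - t_min = 2.87 - 0.7 = 2.170
L(0,2) = 89, L_eff = 1 - 89/255 = 0.650980 (inverted)
t(0,2) = 2.87 - 2.170·0.650980 = 1.457
Σt over all 4·10 pixels = 931399/12750 ≈ 73.0509020
V = pitch²·Σt = 1.34²·931399/12750 = 131.170

t(0,2)=1.457 V=131.170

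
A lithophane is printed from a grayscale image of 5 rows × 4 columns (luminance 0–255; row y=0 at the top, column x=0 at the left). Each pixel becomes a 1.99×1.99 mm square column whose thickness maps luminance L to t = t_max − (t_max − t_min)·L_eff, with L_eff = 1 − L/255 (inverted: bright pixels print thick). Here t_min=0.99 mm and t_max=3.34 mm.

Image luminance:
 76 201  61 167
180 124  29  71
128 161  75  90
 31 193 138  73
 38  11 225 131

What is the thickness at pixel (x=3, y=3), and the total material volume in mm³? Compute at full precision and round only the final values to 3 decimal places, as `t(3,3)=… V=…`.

span = t_max - t_min = 3.34 - 0.99 = 2.350
L(3,3) = 73, L_eff = 1 - 73/255 = 0.713725 (inverted)
t(3,3) = 3.34 - 2.350·0.713725 = 1.663
Σt over all 5·4 pixels = 204521/5100 ≈ 40.1021569
V = pitch²·Σt = 1.99²·204521/5100 = 158.809

t(3,3)=1.663 V=158.809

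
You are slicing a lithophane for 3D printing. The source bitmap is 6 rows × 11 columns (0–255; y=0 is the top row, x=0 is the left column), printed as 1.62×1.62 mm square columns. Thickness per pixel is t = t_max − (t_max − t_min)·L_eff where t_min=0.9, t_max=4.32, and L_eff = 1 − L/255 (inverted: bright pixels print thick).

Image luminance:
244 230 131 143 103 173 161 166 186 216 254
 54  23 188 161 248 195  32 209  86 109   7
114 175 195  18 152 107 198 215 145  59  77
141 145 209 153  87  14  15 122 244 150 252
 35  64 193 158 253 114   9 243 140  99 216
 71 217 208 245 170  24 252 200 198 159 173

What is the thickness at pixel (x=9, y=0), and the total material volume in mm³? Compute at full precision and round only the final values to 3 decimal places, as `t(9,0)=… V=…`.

t(9,0)=3.797 V=498.963

span = t_max - t_min = 4.32 - 0.9 = 3.420
L(9,0) = 216, L_eff = 1 - 216/255 = 0.152941 (inverted)
t(9,0) = 4.32 - 3.420·0.152941 = 3.797
Σt over all 6·11 pixels = 808029/4250 ≈ 190.1244706
V = pitch²·Σt = 1.62²·808029/4250 = 498.963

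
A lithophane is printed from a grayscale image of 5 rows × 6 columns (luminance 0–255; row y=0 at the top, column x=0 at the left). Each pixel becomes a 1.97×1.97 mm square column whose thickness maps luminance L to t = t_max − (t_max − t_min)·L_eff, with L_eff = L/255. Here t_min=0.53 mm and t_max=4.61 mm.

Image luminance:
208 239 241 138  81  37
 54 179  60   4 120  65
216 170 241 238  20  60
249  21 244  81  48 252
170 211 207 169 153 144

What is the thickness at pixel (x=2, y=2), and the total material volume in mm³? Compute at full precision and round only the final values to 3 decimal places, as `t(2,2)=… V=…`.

span = t_max - t_min = 4.61 - 0.53 = 4.080
L(2,2) = 241, L_eff = 241/255 = 0.945098
t(2,2) = 4.61 - 4.080·0.945098 = 0.754
Σt over all 5·6 pixels = 69.18
V = pitch²·Σt = 1.97²·69.18 = 268.481

t(2,2)=0.754 V=268.481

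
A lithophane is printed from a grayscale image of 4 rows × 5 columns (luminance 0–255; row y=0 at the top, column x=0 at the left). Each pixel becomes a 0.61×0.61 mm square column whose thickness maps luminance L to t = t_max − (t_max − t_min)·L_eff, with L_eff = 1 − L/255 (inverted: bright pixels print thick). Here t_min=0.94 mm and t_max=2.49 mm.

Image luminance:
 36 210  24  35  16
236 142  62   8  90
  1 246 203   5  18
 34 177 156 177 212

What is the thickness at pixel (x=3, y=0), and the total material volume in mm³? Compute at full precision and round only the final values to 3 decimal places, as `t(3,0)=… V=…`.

span = t_max - t_min = 2.49 - 0.94 = 1.550
L(3,0) = 35, L_eff = 1 - 35/255 = 0.862745 (inverted)
t(3,0) = 2.49 - 1.550·0.862745 = 1.153
Σt over all 4·5 pixels = 13384/425 ≈ 31.4917647
V = pitch²·Σt = 0.61²·13384/425 = 11.718

t(3,0)=1.153 V=11.718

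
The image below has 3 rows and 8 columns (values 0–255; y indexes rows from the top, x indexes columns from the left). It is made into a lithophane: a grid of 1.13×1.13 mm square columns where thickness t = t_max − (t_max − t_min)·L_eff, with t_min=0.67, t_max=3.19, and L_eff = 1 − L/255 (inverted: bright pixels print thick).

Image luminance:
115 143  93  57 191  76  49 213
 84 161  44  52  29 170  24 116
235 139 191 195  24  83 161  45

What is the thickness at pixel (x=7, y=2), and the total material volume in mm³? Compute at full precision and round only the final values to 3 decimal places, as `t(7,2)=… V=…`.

t(7,2)=1.115 V=54.477

span = t_max - t_min = 3.19 - 0.67 = 2.520
L(7,2) = 45, L_eff = 1 - 45/255 = 0.823529 (inverted)
t(7,2) = 3.19 - 2.520·0.823529 = 1.115
Σt over all 3·8 pixels = 18132/425 ≈ 42.6635294
V = pitch²·Σt = 1.13²·18132/425 = 54.477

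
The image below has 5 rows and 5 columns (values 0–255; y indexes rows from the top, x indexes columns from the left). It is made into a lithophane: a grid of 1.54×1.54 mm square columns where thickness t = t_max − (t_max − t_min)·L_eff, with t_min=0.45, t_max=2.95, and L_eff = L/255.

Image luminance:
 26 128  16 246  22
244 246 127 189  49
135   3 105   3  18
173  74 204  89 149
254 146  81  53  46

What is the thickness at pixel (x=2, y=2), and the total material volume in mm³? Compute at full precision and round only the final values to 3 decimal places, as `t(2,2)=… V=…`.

t(2,2)=1.921 V=109.198

span = t_max - t_min = 2.95 - 0.45 = 2.500
L(2,2) = 105, L_eff = 105/255 = 0.411765
t(2,2) = 2.95 - 2.500·0.411765 = 1.921
Σt over all 5·5 pixels = 3131/68 ≈ 46.0441176
V = pitch²·Σt = 1.54²·3131/68 = 109.198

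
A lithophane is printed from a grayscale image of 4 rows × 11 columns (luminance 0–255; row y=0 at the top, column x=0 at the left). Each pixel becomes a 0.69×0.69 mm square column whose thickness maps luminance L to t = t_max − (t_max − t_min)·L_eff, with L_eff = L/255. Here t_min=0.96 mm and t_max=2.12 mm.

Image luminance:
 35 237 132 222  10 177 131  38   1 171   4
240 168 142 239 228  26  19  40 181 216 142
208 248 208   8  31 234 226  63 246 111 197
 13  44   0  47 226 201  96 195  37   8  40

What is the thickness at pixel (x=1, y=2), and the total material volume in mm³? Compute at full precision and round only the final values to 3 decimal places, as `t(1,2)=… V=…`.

t(1,2)=0.992 V=32.529

span = t_max - t_min = 2.12 - 0.96 = 1.160
L(1,2) = 248, L_eff = 248/255 = 0.972549
t(1,2) = 2.12 - 1.160·0.972549 = 0.992
Σt over all 4·11 pixels = 435566/6375 ≈ 68.3240784
V = pitch²·Σt = 0.69²·435566/6375 = 32.529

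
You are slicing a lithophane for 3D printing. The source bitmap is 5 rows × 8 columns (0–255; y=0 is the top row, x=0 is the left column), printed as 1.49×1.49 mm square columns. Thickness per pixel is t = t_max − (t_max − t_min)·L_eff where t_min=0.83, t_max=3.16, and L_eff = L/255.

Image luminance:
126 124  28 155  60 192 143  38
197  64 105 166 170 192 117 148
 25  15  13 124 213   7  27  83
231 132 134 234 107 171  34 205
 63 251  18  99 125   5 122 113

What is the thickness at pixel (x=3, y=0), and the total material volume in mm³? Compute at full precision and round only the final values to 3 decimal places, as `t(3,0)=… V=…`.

t(3,0)=1.744 V=187.794

span = t_max - t_min = 3.16 - 0.83 = 2.330
L(3,0) = 155, L_eff = 155/255 = 0.607843
t(3,0) = 3.16 - 2.330·0.607843 = 1.744
Σt over all 5·8 pixels = 539248/6375 ≈ 84.5879216
V = pitch²·Σt = 1.49²·539248/6375 = 187.794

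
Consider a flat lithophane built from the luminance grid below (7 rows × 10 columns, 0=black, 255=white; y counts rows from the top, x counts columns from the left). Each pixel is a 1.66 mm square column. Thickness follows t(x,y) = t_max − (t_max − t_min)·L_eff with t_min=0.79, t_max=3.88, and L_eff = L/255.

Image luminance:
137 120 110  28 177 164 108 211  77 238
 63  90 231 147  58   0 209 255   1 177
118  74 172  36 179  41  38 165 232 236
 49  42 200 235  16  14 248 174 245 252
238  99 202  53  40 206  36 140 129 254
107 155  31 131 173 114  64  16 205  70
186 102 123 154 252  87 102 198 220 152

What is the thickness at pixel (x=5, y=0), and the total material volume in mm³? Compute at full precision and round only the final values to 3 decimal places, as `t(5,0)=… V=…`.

span = t_max - t_min = 3.88 - 0.79 = 3.090
L(5,0) = 164, L_eff = 164/255 = 0.643137
t(5,0) = 3.88 - 3.090·0.643137 = 1.893
Σt over all 7·10 pixels = 669891/4250 ≈ 157.6214118
V = pitch²·Σt = 1.66²·669891/4250 = 434.342

t(5,0)=1.893 V=434.342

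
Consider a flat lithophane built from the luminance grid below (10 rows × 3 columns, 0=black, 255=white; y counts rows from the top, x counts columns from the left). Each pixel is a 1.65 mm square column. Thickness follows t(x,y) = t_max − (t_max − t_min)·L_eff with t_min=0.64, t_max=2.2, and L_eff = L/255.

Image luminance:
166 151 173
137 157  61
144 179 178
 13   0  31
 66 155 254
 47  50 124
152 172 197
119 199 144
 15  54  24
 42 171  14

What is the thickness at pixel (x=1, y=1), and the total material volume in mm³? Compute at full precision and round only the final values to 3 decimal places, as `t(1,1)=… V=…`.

span = t_max - t_min = 2.2 - 0.64 = 1.560
L(1,1) = 157, L_eff = 157/255 = 0.615686
t(1,1) = 2.2 - 1.560·0.615686 = 1.240
Σt over all 10·3 pixels = 96193/2125 ≈ 45.2672941
V = pitch²·Σt = 1.65²·96193/2125 = 123.240

t(1,1)=1.240 V=123.240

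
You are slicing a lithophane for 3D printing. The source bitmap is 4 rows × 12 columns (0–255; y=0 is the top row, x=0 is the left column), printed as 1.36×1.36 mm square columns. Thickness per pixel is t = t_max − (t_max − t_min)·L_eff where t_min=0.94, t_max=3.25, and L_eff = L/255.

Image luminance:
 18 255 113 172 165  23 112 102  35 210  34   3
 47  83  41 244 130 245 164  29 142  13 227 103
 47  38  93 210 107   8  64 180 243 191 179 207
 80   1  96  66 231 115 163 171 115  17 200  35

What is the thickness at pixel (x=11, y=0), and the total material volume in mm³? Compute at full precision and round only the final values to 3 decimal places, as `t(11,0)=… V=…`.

t(11,0)=3.223 V=195.261

span = t_max - t_min = 3.25 - 0.94 = 2.310
L(11,0) = 3, L_eff = 3/255 = 0.011765
t(11,0) = 3.25 - 2.310·0.011765 = 3.223
Σt over all 4·12 pixels = 897341/8500 ≈ 105.5695294
V = pitch²·Σt = 1.36²·897341/8500 = 195.261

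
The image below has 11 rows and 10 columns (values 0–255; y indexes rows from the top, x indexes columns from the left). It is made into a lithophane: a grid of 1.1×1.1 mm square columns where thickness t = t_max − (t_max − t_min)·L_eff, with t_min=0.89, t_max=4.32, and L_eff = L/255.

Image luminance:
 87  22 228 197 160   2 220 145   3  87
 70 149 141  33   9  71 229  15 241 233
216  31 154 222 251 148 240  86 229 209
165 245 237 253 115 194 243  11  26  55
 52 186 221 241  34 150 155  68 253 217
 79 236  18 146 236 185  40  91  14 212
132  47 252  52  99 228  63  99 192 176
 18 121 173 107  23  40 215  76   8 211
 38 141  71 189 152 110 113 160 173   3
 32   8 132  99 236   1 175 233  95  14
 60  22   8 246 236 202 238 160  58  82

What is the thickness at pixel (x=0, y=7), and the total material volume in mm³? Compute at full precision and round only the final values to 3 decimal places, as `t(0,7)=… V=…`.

t(0,7)=4.078 V=341.843

span = t_max - t_min = 4.32 - 0.89 = 3.430
L(0,7) = 18, L_eff = 18/255 = 0.070588
t(0,7) = 4.32 - 3.430·0.070588 = 4.078
Σt over all 11·10 pixels = 19211/68 ≈ 282.5147059
V = pitch²·Σt = 1.1²·19211/68 = 341.843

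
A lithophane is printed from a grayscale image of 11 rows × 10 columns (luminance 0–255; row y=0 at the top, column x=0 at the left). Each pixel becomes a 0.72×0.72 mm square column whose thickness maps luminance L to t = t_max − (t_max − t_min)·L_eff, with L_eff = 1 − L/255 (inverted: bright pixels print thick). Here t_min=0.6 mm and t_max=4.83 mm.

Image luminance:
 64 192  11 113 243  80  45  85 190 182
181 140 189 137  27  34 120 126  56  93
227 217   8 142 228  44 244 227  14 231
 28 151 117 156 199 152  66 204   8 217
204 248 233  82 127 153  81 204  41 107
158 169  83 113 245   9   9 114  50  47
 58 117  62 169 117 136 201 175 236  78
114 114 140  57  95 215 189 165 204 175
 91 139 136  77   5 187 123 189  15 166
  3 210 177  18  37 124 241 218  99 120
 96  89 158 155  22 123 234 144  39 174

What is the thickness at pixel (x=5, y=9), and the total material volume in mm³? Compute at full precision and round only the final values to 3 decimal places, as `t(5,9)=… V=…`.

span = t_max - t_min = 4.83 - 0.6 = 4.230
L(5,9) = 124, L_eff = 1 - 124/255 = 0.513725 (inverted)
t(5,9) = 4.83 - 4.230·0.513725 = 2.657
Σt over all 11·10 pixels = 2547831/8500 ≈ 299.7448235
V = pitch²·Σt = 0.72²·2547831/8500 = 155.388

t(5,9)=2.657 V=155.388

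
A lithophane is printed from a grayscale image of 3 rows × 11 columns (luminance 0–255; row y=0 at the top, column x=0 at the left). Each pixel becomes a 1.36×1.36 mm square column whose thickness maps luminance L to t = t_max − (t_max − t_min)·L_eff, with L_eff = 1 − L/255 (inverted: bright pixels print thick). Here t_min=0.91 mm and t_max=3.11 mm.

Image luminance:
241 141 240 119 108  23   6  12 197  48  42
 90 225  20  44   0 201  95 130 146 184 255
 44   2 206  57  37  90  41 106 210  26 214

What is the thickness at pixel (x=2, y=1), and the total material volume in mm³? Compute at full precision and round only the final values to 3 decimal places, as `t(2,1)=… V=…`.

span = t_max - t_min = 3.11 - 0.91 = 2.200
L(2,1) = 20, L_eff = 1 - 20/255 = 0.921569 (inverted)
t(2,1) = 3.11 - 2.200·0.921569 = 1.083
Σt over all 3·11 pixels = 103851/1700 ≈ 61.0888235
V = pitch²·Σt = 1.36²·103851/1700 = 112.990

t(2,1)=1.083 V=112.990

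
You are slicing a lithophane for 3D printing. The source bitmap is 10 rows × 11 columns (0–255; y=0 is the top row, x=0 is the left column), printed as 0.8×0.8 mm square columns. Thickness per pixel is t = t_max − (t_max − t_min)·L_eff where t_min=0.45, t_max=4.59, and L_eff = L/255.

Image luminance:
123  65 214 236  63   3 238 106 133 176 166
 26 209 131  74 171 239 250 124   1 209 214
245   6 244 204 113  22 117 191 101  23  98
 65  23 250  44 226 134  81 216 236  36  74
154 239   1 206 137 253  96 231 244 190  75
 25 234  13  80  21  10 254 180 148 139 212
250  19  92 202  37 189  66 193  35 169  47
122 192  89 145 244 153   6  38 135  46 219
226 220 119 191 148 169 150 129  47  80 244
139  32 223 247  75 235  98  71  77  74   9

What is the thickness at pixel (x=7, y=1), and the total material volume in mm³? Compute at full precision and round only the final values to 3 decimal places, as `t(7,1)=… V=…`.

t(7,1)=2.577 V=169.844

span = t_max - t_min = 4.59 - 0.45 = 4.140
L(7,1) = 124, L_eff = 124/255 = 0.486275
t(7,1) = 4.59 - 4.140·0.486275 = 2.577
Σt over all 10·11 pixels = 563934/2125 ≈ 265.3807059
V = pitch²·Σt = 0.8²·563934/2125 = 169.844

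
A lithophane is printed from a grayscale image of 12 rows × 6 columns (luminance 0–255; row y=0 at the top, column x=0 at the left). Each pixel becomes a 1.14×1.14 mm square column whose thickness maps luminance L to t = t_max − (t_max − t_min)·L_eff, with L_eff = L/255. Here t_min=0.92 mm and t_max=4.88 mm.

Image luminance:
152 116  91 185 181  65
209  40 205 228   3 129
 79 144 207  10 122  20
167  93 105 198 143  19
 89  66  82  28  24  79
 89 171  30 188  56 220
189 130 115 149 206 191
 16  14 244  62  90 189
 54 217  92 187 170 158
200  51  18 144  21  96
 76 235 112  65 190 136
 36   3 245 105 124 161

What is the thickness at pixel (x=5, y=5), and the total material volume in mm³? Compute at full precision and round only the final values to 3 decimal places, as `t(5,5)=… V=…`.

t(5,5)=1.464 V=284.596

span = t_max - t_min = 4.88 - 0.92 = 3.960
L(5,5) = 220, L_eff = 220/255 = 0.862745
t(5,5) = 4.88 - 3.960·0.862745 = 1.464
Σt over all 12·6 pixels = 465348/2125 ≈ 218.9872941
V = pitch²·Σt = 1.14²·465348/2125 = 284.596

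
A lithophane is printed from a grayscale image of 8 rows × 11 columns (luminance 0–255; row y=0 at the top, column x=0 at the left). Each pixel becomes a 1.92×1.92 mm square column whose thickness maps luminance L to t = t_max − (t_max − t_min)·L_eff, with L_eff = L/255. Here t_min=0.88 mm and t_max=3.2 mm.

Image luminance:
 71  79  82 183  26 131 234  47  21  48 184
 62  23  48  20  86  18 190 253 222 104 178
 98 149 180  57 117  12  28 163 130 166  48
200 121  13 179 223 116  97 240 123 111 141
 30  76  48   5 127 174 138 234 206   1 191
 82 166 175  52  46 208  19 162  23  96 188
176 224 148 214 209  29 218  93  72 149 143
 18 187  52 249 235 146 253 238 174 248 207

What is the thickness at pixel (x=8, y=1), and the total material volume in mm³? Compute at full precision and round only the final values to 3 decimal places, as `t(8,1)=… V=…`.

t(8,1)=1.180 V=664.097

span = t_max - t_min = 3.2 - 0.88 = 2.320
L(8,1) = 222, L_eff = 222/255 = 0.870588
t(8,1) = 3.2 - 2.320·0.870588 = 1.180
Σt over all 8·11 pixels = 382814/2125 ≈ 180.1477647
V = pitch²·Σt = 1.92²·382814/2125 = 664.097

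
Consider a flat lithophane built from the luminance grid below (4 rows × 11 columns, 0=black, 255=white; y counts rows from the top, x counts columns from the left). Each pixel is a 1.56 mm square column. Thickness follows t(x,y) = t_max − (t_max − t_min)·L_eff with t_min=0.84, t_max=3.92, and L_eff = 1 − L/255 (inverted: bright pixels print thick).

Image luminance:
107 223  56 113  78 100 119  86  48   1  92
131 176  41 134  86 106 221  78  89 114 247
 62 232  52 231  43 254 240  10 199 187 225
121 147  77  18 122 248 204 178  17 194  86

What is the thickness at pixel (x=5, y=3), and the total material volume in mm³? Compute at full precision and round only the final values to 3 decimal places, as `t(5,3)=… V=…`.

t(5,3)=3.835 V=254.347

span = t_max - t_min = 3.92 - 0.84 = 3.080
L(5,3) = 248, L_eff = 1 - 248/255 = 0.027451 (inverted)
t(5,3) = 3.92 - 3.080·0.027451 = 3.835
Σt over all 4·11 pixels = 39193/375 ≈ 104.5146667
V = pitch²·Σt = 1.56²·39193/375 = 254.347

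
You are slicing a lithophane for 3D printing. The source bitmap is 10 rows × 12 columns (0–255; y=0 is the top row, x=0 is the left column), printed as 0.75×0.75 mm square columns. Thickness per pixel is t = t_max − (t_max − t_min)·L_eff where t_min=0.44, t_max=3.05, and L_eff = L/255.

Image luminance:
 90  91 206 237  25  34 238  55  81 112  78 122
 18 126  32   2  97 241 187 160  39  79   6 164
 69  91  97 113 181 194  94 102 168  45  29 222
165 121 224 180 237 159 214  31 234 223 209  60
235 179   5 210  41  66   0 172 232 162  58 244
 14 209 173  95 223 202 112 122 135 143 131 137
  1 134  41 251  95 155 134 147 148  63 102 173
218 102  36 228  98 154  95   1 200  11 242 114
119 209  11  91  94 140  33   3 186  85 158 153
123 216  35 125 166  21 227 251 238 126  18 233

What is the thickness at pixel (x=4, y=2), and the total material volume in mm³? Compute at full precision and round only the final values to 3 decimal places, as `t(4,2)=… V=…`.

span = t_max - t_min = 3.05 - 0.44 = 2.610
L(4,2) = 181, L_eff = 181/255 = 0.709804
t(4,2) = 3.05 - 2.610·0.709804 = 1.197
Σt over all 10·12 pixels = 890559/4250 ≈ 209.5432941
V = pitch²·Σt = 0.75²·890559/4250 = 117.868

t(4,2)=1.197 V=117.868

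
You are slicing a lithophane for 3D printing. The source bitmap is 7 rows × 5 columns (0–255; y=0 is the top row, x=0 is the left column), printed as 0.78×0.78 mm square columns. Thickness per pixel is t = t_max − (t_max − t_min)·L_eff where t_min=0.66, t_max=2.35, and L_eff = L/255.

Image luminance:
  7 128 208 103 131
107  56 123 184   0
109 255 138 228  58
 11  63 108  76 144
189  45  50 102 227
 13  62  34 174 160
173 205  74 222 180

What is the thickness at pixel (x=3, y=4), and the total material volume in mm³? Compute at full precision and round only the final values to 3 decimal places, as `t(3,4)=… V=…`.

span = t_max - t_min = 2.35 - 0.66 = 1.690
L(3,4) = 102, L_eff = 102/255 = 0.400000
t(3,4) = 2.35 - 1.690·0.400000 = 1.674
Σt over all 7·5 pixels = 349133/6375 ≈ 54.7659608
V = pitch²·Σt = 0.78²·349133/6375 = 33.320

t(3,4)=1.674 V=33.320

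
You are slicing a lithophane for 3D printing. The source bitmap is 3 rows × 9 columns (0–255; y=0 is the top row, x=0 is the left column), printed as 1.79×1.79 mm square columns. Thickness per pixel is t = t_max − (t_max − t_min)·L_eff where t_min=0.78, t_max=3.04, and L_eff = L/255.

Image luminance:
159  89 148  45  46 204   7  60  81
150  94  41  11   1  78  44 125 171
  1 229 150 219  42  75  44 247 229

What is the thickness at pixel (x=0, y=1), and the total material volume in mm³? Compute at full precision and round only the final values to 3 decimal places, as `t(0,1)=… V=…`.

span = t_max - t_min = 3.04 - 0.78 = 2.260
L(0,1) = 150, L_eff = 150/255 = 0.588235
t(0,1) = 3.04 - 2.260·0.588235 = 1.711
Σt over all 3·9 pixels = 975/17 ≈ 57.3529412
V = pitch²·Σt = 1.79²·975/17 = 183.765

t(0,1)=1.711 V=183.765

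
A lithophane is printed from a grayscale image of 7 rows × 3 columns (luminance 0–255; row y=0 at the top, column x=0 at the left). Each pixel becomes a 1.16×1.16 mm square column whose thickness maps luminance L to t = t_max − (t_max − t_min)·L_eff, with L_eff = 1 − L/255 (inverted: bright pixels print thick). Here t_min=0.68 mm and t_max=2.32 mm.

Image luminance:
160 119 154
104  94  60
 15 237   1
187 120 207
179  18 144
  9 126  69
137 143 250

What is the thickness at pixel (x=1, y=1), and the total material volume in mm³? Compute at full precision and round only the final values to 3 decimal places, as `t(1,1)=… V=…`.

span = t_max - t_min = 2.32 - 0.68 = 1.640
L(1,1) = 94, L_eff = 1 - 94/255 = 0.631373 (inverted)
t(1,1) = 2.32 - 1.640·0.631373 = 1.285
Σt over all 7·3 pixels = 11464/375 ≈ 30.5706667
V = pitch²·Σt = 1.16²·11464/375 = 41.136

t(1,1)=1.285 V=41.136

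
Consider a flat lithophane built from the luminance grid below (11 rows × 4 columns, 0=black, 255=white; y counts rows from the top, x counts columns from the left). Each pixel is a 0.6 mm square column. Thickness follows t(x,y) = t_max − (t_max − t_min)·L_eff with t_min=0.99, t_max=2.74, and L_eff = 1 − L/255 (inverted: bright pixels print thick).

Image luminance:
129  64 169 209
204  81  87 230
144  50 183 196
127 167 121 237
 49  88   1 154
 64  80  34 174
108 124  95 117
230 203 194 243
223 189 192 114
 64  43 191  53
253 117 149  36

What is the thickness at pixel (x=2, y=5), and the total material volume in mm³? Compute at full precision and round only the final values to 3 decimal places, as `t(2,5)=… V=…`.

t(2,5)=1.223 V=30.456

span = t_max - t_min = 2.74 - 0.99 = 1.750
L(2,5) = 34, L_eff = 1 - 34/255 = 0.866667 (inverted)
t(2,5) = 2.74 - 1.750·0.866667 = 1.223
Σt over all 11·4 pixels = 107864/1275 ≈ 84.5992157
V = pitch²·Σt = 0.6²·107864/1275 = 30.456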